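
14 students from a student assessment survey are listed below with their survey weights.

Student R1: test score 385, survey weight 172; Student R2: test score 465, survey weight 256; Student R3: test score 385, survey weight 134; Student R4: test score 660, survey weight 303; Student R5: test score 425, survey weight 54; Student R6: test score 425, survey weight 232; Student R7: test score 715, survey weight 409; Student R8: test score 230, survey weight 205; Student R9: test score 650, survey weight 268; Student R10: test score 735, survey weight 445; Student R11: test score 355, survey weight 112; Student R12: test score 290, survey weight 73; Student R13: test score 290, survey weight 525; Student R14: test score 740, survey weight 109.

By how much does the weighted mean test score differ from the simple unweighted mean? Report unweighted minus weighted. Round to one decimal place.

-31.4

Unweighted sum = 6750
Unweighted mean = 6750 / 14 = 482.14286
Weighted sum = 1693080
Sum of weights = 3297
Weighted mean = 1693080 / 3297 = 513.52138
Difference (unweighted minus weighted) = -31.378526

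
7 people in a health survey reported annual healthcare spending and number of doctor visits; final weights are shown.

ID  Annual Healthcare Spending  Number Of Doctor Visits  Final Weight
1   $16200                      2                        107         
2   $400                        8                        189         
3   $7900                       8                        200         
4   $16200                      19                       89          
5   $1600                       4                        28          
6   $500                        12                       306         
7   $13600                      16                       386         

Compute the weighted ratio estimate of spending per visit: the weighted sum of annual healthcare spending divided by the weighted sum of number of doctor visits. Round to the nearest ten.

690

Σ wᵢ·y = 10278200
Σ wᵢ·x = 2×107 + 8×189 + 8×200 + 19×89 + 4×28 + 12×306 + 16×386
  = 214 + 1512 + 1600 + 1691 + 112 + 3672 + 6176 = 14977
Ratio = 10278200 / 14977 = 686.26561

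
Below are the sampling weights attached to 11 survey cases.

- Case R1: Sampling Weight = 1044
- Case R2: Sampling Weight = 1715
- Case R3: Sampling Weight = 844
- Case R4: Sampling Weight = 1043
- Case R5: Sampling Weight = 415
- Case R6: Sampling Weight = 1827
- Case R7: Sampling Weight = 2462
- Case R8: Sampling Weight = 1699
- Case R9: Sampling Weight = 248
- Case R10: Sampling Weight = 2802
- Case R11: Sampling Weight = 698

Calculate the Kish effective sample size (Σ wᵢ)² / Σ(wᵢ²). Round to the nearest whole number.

Σ wᵢ = 1044 + 1715 + 844 + 1043 + 415 + 1827 + 2462 + 1699 + 248 + 2802 + 698 = 14797
Σ wᵢ² = 26689457
n_eff = 14797² / 26689457 = 218951209 / 26689457 = 8.2036592

8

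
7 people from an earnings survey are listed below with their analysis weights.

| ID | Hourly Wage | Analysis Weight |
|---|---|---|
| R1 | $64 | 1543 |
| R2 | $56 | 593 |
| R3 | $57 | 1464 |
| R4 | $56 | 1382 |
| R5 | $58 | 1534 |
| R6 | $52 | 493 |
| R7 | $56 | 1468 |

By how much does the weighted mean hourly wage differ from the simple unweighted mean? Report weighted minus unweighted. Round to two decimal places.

Unweighted sum = 64 + 56 + 57 + 56 + 58 + 52 + 56 = 399
Unweighted mean = 399 / 7 = 57
Weighted sum = 489616
Sum of weights = 8477
Weighted mean = 489616 / 8477 = 57.758169
Difference (weighted minus unweighted) = 0.75816916

0.76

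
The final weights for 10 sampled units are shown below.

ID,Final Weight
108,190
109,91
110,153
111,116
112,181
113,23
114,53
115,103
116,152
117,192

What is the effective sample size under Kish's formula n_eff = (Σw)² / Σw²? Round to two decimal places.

Σ wᵢ = 190 + 91 + 153 + 116 + 181 + 23 + 53 + 103 + 152 + 192 = 1254
Σ wᵢ² = 36100 + 8281 + 23409 + 13456 + 32761 + 529 + 2809 + 10609 + 23104 + 36864 = 187922
n_eff = 1254² / 187922 = 1572516 / 187922 = 8.3679186

8.37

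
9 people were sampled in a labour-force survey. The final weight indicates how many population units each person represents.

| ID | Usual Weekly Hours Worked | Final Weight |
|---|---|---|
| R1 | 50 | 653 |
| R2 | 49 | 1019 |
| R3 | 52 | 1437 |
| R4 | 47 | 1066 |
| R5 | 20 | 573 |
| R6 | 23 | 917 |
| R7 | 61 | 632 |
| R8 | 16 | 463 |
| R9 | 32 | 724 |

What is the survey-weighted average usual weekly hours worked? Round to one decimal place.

Weighted sum = 50×653 + 49×1019 + 52×1437 + 47×1066 + 20×573 + 23×917 + 61×632 + 16×463 + 32×724
  = 32650 + 49931 + 74724 + 50102 + 11460 + 21091 + 38552 + 7408 + 23168 = 309086
Sum of weights = 653 + 1019 + 1437 + 1066 + 573 + 917 + 632 + 463 + 724 = 7484
Weighted mean = 309086 / 7484 = 41.299572

41.3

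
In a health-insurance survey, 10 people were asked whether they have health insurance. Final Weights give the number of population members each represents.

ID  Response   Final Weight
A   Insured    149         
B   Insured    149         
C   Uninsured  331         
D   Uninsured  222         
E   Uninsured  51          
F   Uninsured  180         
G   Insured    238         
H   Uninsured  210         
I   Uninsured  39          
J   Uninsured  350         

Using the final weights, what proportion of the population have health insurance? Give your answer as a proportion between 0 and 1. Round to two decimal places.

Sum of weights for 'Insured' = 149 + 149 + 238 = 536
Total weight = 149 + 149 + 331 + 222 + 51 + 180 + 238 + 210 + 39 + 350 = 1919
Weighted proportion = 536 / 1919 = 0.27931214

0.28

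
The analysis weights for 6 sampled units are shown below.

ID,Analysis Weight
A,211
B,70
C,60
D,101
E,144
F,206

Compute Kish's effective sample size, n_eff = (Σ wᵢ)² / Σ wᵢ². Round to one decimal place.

5.0

Σ wᵢ = 211 + 70 + 60 + 101 + 144 + 206 = 792
Σ wᵢ² = 44521 + 4900 + 3600 + 10201 + 20736 + 42436 = 126394
n_eff = 792² / 126394 = 627264 / 126394 = 4.9627672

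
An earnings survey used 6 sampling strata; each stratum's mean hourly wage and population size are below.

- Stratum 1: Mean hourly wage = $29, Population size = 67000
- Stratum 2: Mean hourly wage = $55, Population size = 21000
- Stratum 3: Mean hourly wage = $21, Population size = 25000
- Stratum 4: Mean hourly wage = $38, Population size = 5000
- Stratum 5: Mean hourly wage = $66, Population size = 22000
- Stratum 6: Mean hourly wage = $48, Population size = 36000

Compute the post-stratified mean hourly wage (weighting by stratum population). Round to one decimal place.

39.7

Σ Nₕ·x̄ₕ = 29×67000 + 55×21000 + 21×25000 + 38×5000 + 66×22000 + 48×36000
  = 1943000 + 1155000 + 525000 + 190000 + 1452000 + 1728000 = 6993000
Σ Nₕ = 67000 + 21000 + 25000 + 5000 + 22000 + 36000 = 176000
Overall mean = 6993000 / 176000 = 39.732955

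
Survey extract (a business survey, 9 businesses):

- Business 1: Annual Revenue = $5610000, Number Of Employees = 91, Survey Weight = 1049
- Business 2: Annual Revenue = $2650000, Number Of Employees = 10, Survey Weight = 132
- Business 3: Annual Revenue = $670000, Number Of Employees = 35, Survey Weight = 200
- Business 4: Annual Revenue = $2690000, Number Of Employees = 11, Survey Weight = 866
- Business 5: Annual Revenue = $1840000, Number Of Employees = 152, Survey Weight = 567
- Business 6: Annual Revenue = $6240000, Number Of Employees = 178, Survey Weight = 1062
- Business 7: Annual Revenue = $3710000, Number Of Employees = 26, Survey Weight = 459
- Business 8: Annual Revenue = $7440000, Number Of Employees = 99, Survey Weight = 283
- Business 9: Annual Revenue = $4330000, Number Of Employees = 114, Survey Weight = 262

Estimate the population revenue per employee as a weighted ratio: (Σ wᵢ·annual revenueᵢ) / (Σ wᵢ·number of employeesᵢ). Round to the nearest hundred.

46500

Σ wᵢ·y = 5610000×1049 + 2650000×132 + 670000×200 + 2690000×866 + 1840000×567 + 6240000×1062 + 3710000×459 + 7440000×283 + 4330000×262
  = 21311260000
Σ wᵢ·x = 91×1049 + 10×132 + 35×200 + 11×866 + 152×567 + 178×1062 + 26×459 + 99×283 + 114×262
  = 458344
Ratio = 21311260000 / 458344 = 46496.212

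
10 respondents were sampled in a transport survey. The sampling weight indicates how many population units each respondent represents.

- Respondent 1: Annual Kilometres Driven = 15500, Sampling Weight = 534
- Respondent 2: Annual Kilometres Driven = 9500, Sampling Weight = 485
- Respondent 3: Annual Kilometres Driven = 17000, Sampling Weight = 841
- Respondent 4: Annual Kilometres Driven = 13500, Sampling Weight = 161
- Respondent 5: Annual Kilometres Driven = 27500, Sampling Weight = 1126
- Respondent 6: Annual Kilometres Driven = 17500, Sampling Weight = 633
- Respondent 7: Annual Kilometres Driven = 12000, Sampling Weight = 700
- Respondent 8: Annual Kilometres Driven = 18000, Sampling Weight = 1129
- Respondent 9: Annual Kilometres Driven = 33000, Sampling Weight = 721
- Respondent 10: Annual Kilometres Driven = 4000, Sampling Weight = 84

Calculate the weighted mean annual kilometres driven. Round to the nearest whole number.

19371

Weighted sum = 15500×534 + 9500×485 + 17000×841 + 13500×161 + 27500×1126 + 17500×633 + 12000×700 + 18000×1129 + 33000×721 + 4000×84
  = 8277000 + 4607500 + 14297000 + 2173500 + 30965000 + 11077500 + 8400000 + 20322000 + 23793000 + 336000 = 124248500
Sum of weights = 534 + 485 + 841 + 161 + 1126 + 633 + 700 + 1129 + 721 + 84 = 6414
Weighted mean = 124248500 / 6414 = 19371.453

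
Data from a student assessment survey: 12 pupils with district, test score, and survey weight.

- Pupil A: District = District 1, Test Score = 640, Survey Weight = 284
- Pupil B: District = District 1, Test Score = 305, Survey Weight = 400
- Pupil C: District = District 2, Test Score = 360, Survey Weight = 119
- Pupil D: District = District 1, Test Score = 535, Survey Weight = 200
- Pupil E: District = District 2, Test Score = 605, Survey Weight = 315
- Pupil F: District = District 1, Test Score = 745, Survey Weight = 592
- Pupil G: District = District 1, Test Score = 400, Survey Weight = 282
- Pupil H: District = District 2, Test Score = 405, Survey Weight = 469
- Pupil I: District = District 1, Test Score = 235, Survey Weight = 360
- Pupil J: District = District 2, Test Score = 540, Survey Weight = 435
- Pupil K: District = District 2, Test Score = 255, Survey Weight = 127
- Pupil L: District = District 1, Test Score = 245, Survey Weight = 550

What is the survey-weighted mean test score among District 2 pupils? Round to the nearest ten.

District 2 rows: C, E, H, J, K
Weighted sum = 360×119 + 605×315 + 405×469 + 540×435 + 255×127
  = 42840 + 190575 + 189945 + 234900 + 32385 = 690645
Sum of weights = 1465
Weighted mean = 690645 / 1465 = 471.43003

470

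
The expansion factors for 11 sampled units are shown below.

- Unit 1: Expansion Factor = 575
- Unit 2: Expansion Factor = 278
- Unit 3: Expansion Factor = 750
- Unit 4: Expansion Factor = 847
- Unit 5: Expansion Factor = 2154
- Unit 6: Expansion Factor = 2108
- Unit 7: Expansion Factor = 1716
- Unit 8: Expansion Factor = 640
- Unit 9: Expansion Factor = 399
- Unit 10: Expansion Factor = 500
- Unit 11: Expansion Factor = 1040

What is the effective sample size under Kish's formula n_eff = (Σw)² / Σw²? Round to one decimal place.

7.8

Σ wᵢ = 575 + 278 + 750 + 847 + 2154 + 2108 + 1716 + 640 + 399 + 500 + 1040 = 11007
Σ wᵢ² = 15616255
n_eff = 11007² / 15616255 = 121154049 / 15616255 = 7.7582012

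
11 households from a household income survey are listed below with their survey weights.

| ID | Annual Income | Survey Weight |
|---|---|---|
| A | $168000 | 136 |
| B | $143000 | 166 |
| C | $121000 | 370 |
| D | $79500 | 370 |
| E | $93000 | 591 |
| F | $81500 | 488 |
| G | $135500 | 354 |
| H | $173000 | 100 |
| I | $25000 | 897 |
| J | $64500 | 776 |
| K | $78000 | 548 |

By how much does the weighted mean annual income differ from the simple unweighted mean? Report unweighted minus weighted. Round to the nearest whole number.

23069

Unweighted sum = 168000 + 143000 + 121000 + 79500 + 93000 + 81500 + 135500 + 173000 + 25000 + 64500 + 78000 = 1162000
Unweighted mean = 1162000 / 11 = 105636.36
Weighted sum = 168000×136 + 143000×166 + 121000×370 + 79500×370 + 93000×591 + 81500×488 + 135500×354 + 173000×100 + 25000×897 + 64500×776 + 78000×548
  = 22848000 + 23738000 + 44770000 + 29415000 + 54963000 + 39772000 + 47967000 + 17300000 + 22425000 + 50052000 + 42744000 = 395994000
Sum of weights = 136 + 166 + 370 + 370 + 591 + 488 + 354 + 100 + 897 + 776 + 548 = 4796
Weighted mean = 395994000 / 4796 = 82567.556
Difference (unweighted minus weighted) = 23068.807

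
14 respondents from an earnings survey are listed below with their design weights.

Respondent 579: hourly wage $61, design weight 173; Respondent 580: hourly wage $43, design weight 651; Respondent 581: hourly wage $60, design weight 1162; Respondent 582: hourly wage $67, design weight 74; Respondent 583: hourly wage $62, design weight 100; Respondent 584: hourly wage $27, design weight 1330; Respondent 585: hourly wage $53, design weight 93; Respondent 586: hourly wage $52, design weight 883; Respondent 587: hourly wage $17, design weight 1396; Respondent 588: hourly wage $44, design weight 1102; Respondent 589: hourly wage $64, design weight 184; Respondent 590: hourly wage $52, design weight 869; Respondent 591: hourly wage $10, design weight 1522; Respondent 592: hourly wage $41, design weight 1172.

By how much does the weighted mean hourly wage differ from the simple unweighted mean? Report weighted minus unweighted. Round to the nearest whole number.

Unweighted sum = 653
Unweighted mean = 653 / 14 = 46.642857
Weighted sum = 398635
Sum of weights = 10711
Weighted mean = 398635 / 10711 = 37.217347
Difference (weighted minus unweighted) = -9.4255105

-9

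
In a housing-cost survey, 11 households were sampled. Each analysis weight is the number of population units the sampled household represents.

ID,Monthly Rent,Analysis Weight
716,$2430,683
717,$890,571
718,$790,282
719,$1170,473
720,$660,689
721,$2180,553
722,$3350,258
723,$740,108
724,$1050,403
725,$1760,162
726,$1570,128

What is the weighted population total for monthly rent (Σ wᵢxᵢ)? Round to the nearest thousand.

Weighted total = 2430×683 + 890×571 + 790×282 + 1170×473 + 660×689 + 2180×553 + 3350×258 + 740×108 + 1050×403 + 1760×162 + 1570×128
  = 6457800

6458000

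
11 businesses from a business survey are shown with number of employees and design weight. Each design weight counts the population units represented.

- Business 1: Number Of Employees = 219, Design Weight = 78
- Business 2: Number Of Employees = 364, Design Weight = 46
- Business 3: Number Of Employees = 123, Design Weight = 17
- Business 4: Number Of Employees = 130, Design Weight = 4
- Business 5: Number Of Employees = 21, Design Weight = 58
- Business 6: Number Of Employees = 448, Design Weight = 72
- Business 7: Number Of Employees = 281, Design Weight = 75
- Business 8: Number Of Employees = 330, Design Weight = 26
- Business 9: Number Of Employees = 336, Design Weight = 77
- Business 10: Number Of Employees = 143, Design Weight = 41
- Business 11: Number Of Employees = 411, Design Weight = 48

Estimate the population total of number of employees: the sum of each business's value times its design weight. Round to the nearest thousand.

Weighted total = 219×78 + 364×46 + 123×17 + 130×4 + 21×58 + 448×72 + 281×75 + 330×26 + 336×77 + 143×41 + 411×48
  = 17082 + 16744 + 2091 + 520 + 1218 + 32256 + 21075 + 8580 + 25872 + 5863 + 19728 = 151029

151000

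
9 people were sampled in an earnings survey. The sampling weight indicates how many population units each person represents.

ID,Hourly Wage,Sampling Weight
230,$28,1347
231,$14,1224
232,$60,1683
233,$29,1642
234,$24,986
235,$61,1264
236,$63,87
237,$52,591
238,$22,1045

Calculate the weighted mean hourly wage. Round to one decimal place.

36.8

Weighted sum = 28×1347 + 14×1224 + 60×1683 + 29×1642 + 24×986 + 61×1264 + 63×87 + 52×591 + 22×1045
  = 37716 + 17136 + 100980 + 47618 + 23664 + 77104 + 5481 + 30732 + 22990 = 363421
Sum of weights = 1347 + 1224 + 1683 + 1642 + 986 + 1264 + 87 + 591 + 1045 = 9869
Weighted mean = 363421 / 9869 = 36.824501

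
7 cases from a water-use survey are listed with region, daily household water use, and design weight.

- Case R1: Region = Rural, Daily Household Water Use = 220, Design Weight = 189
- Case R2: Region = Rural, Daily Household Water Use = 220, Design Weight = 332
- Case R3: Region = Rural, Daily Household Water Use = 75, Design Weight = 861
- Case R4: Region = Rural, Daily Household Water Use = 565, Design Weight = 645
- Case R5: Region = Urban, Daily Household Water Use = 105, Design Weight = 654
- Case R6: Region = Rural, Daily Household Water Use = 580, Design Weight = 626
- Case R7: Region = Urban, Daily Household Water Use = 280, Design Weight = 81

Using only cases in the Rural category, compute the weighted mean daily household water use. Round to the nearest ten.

Rural rows: R1, R2, R3, R4, R6
Weighted sum = 220×189 + 220×332 + 75×861 + 565×645 + 580×626
  = 906700
Sum of weights = 2653
Weighted mean = 906700 / 2653 = 341.76404

340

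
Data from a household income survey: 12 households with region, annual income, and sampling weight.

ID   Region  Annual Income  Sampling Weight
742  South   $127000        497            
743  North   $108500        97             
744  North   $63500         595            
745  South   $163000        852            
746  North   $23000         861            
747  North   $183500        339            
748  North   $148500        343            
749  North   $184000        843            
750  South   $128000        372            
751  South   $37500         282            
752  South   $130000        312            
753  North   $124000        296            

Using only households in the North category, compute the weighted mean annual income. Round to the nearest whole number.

North rows: 743, 744, 746, 747, 748, 749, 753
Weighted sum = 373068000
Sum of weights = 3374
Weighted mean = 373068000 / 3374 = 110571.43

110571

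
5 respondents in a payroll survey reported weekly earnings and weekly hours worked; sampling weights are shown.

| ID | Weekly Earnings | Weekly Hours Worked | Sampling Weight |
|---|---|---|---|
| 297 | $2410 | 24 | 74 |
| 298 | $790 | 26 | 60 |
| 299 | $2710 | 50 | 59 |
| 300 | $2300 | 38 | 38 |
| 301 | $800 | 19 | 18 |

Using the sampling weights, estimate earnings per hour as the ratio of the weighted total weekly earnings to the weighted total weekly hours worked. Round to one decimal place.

Σ wᵢ·y = 2410×74 + 790×60 + 2710×59 + 2300×38 + 800×18
  = 487430
Σ wᵢ·x = 24×74 + 26×60 + 50×59 + 38×38 + 19×18
  = 1776 + 1560 + 2950 + 1444 + 342 = 8072
Ratio = 487430 / 8072 = 60.385282

60.4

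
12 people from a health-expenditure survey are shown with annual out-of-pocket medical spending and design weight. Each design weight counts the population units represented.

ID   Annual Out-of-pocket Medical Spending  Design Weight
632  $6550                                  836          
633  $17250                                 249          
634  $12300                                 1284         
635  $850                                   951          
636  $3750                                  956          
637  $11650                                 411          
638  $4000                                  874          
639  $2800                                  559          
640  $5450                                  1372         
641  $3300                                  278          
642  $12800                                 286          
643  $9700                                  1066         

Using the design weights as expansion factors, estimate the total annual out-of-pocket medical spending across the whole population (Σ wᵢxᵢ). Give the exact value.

62202750

Weighted total = 6550×836 + 17250×249 + 12300×1284 + 850×951 + 3750×956 + 11650×411 + 4000×874 + 2800×559 + 5450×1372 + 3300×278 + 12800×286 + 9700×1066
  = 5475800 + 4295250 + 15793200 + 808350 + 3585000 + 4788150 + 3496000 + 1565200 + 7477400 + 917400 + 3660800 + 10340200 = 62202750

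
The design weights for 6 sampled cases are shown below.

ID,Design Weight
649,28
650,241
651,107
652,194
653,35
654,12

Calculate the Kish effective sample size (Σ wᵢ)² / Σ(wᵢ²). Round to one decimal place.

Σ wᵢ = 28 + 241 + 107 + 194 + 35 + 12 = 617
Σ wᵢ² = 784 + 58081 + 11449 + 37636 + 1225 + 144 = 109319
n_eff = 617² / 109319 = 380689 / 109319 = 3.4823681

3.5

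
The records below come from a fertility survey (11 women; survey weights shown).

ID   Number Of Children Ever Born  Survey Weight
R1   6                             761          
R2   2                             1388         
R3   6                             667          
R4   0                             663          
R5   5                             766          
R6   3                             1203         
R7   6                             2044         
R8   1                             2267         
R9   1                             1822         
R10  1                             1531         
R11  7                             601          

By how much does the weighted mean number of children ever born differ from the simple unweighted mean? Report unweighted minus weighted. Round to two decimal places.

Unweighted sum = 38
Unweighted mean = 38 / 11 = 3.4545455
Weighted sum = 6×761 + 2×1388 + 6×667 + 0×663 + 5×766 + 3×1203 + 6×2044 + 1×2267 + 1×1822 + 1×1531 + 7×601
  = 40874
Sum of weights = 761 + 1388 + 667 + 663 + 766 + 1203 + 2044 + 2267 + 1822 + 1531 + 601 = 13713
Weighted mean = 40874 / 13713 = 2.9806753
Difference (unweighted minus weighted) = 0.47387018

0.47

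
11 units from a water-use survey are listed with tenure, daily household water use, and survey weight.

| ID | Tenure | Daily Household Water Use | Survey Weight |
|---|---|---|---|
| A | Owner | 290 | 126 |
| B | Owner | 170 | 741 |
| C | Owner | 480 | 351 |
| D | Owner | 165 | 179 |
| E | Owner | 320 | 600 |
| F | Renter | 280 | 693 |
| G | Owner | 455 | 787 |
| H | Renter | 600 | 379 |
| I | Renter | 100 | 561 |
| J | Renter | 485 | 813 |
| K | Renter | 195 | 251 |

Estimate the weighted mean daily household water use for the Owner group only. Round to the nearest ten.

Owner rows: A, B, C, D, E, G
Weighted sum = 290×126 + 170×741 + 480×351 + 165×179 + 320×600 + 455×787
  = 36540 + 125970 + 168480 + 29535 + 192000 + 358085 = 910610
Sum of weights = 126 + 741 + 351 + 179 + 600 + 787 = 2784
Weighted mean = 910610 / 2784 = 327.08693

330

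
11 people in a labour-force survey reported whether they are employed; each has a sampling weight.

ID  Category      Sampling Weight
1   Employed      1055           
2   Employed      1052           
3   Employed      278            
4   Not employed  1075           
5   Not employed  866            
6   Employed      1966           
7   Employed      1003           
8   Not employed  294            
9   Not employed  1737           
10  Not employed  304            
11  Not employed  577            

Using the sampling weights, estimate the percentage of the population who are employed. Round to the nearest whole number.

52

Sum of weights for 'Employed' = 1055 + 1052 + 278 + 1966 + 1003 = 5354
Total weight = 1055 + 1052 + 278 + 1075 + 866 + 1966 + 1003 + 294 + 1737 + 304 + 577 = 10207
Weighted proportion = 5354 / 10207 = 0.52454198 → 52.454198%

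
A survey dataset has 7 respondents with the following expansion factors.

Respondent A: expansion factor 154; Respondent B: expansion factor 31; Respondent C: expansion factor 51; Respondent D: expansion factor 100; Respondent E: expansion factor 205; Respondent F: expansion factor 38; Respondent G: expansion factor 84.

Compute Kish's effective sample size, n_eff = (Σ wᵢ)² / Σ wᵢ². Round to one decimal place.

5.0

Σ wᵢ = 154 + 31 + 51 + 100 + 205 + 38 + 84 = 663
Σ wᵢ² = 23716 + 961 + 2601 + 10000 + 42025 + 1444 + 7056 = 87803
n_eff = 663² / 87803 = 439569 / 87803 = 5.0063096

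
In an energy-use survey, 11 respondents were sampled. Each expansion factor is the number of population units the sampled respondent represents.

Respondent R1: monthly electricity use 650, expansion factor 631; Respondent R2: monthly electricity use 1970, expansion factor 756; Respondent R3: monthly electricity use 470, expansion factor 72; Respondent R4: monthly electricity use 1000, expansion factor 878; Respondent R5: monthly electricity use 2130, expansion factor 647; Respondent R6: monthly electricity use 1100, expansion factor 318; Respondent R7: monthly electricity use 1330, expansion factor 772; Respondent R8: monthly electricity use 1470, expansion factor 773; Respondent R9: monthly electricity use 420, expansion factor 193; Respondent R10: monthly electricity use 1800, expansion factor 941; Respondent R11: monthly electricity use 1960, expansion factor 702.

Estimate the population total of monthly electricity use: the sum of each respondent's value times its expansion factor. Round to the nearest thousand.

9853000

Weighted total = 9853070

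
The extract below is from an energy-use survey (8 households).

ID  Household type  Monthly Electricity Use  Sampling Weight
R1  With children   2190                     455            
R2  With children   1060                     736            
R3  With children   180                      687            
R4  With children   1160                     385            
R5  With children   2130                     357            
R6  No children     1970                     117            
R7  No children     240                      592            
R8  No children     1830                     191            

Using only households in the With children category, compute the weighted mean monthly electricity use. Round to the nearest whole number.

With children rows: R1, R2, R3, R4, R5
Weighted sum = 3107280
Sum of weights = 455 + 736 + 687 + 385 + 357 = 2620
Weighted mean = 3107280 / 2620 = 1185.9847

1186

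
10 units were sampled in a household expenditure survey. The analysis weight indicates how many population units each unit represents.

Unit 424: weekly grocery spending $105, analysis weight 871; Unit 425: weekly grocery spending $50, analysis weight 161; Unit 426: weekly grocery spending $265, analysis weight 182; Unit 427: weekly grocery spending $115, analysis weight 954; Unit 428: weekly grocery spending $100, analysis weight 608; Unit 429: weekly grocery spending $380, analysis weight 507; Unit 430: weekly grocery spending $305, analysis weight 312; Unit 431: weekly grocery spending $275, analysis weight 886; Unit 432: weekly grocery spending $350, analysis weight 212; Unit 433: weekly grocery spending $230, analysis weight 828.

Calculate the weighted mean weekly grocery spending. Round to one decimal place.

Weighted sum = 105×871 + 50×161 + 265×182 + 115×954 + 100×608 + 380×507 + 305×312 + 275×886 + 350×212 + 230×828
  = 91455 + 8050 + 48230 + 109710 + 60800 + 192660 + 95160 + 243650 + 74200 + 190440 = 1114355
Sum of weights = 871 + 161 + 182 + 954 + 608 + 507 + 312 + 886 + 212 + 828 = 5521
Weighted mean = 1114355 / 5521 = 201.83934

201.8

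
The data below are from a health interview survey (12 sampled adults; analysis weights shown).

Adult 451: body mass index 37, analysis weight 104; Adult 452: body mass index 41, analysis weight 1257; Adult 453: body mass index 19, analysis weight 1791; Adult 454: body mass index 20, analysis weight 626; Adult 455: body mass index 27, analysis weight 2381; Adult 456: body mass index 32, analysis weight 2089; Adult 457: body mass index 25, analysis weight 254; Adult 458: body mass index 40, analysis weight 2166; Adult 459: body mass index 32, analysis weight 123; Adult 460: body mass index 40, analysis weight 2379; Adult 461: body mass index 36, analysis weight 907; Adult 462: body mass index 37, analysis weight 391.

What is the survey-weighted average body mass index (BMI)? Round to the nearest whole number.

33

Weighted sum = 37×104 + 41×1257 + 19×1791 + 20×626 + 27×2381 + 32×2089 + 25×254 + 40×2166 + 32×123 + 40×2379 + 36×907 + 37×391
  = 3848 + 51537 + 34029 + 12520 + 64287 + 66848 + 6350 + 86640 + 3936 + 95160 + 32652 + 14467 = 472274
Sum of weights = 104 + 1257 + 1791 + 626 + 2381 + 2089 + 254 + 2166 + 123 + 2379 + 907 + 391 = 14468
Weighted mean = 472274 / 14468 = 32.64266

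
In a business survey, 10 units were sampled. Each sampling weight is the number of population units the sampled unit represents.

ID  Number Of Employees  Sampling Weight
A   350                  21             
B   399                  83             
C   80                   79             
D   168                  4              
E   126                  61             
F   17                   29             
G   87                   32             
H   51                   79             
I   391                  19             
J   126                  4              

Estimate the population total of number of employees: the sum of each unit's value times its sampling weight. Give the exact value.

70384

Weighted total = 70384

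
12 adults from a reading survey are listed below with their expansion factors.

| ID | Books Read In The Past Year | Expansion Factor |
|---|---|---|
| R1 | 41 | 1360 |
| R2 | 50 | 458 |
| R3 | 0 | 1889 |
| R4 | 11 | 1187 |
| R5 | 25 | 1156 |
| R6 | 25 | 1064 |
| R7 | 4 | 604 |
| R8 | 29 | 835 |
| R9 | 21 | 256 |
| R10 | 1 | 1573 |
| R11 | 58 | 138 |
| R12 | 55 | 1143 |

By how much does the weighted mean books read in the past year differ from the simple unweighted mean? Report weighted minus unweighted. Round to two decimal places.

Unweighted sum = 41 + 50 + 0 + 11 + 25 + 25 + 4 + 29 + 21 + 1 + 58 + 55 = 320
Unweighted mean = 320 / 12 = 26.666667
Weighted sum = 41×1360 + 50×458 + 0×1889 + 11×1187 + 25×1156 + 25×1064 + 4×604 + 29×835 + 21×256 + 1×1573 + 58×138 + 55×1143
  = 251666
Sum of weights = 1360 + 458 + 1889 + 1187 + 1156 + 1064 + 604 + 835 + 256 + 1573 + 138 + 1143 = 11663
Weighted mean = 251666 / 11663 = 21.578153
Difference (weighted minus unweighted) = -5.0885135

-5.09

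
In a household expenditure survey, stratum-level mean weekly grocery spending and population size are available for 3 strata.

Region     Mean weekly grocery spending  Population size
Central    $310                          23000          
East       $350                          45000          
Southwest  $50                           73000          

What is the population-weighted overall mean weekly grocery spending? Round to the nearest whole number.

Σ Nₕ·x̄ₕ = 310×23000 + 350×45000 + 50×73000
  = 7130000 + 15750000 + 3650000 = 26530000
Σ Nₕ = 141000
Overall mean = 26530000 / 141000 = 188.15603

188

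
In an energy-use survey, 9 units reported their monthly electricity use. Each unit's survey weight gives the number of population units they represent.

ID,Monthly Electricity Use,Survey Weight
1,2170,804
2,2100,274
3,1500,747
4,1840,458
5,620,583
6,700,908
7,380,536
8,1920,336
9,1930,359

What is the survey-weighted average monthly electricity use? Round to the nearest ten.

Weighted sum = 2170×804 + 2100×274 + 1500×747 + 1840×458 + 620×583 + 700×908 + 380×536 + 1920×336 + 1930×359
  = 6822030
Sum of weights = 804 + 274 + 747 + 458 + 583 + 908 + 536 + 336 + 359 = 5005
Weighted mean = 6822030 / 5005 = 1363.043

1360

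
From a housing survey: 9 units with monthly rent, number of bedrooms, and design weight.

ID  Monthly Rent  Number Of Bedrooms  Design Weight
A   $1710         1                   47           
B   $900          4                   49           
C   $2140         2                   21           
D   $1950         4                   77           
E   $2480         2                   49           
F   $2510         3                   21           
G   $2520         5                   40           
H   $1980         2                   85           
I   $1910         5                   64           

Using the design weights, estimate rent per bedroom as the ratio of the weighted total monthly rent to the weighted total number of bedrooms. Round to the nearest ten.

610

Σ wᵢ·y = 1710×47 + 900×49 + 2140×21 + 1950×77 + 2480×49 + 2510×21 + 2520×40 + 1980×85 + 1910×64
  = 80370 + 44100 + 44940 + 150150 + 121520 + 52710 + 100800 + 168300 + 122240 = 885130
Σ wᵢ·x = 1×47 + 4×49 + 2×21 + 4×77 + 2×49 + 3×21 + 5×40 + 2×85 + 5×64
  = 47 + 196 + 42 + 308 + 98 + 63 + 200 + 170 + 320 = 1444
Ratio = 885130 / 1444 = 612.97091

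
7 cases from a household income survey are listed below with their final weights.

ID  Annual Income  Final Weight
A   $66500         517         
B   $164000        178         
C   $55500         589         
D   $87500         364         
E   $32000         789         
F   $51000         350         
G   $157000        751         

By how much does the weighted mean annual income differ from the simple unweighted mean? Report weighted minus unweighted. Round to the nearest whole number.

Unweighted sum = 66500 + 164000 + 55500 + 87500 + 32000 + 51000 + 157000 = 613500
Unweighted mean = 613500 / 7 = 87642.857
Weighted sum = 66500×517 + 164000×178 + 55500×589 + 87500×364 + 32000×789 + 51000×350 + 157000×751
  = 34380500 + 29192000 + 32689500 + 31850000 + 25248000 + 17850000 + 117907000 = 289117000
Sum of weights = 517 + 178 + 589 + 364 + 789 + 350 + 751 = 3538
Weighted mean = 289117000 / 3538 = 81717.637
Difference (weighted minus unweighted) = -5925.2201

-5925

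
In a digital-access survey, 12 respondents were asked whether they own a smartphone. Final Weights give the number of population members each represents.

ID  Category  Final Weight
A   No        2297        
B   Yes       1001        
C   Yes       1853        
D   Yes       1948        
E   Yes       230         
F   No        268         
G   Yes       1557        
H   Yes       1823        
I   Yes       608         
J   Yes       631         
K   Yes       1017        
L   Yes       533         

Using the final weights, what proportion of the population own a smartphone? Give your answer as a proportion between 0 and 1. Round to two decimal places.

Sum of weights for 'Yes' = 1001 + 1853 + 1948 + 230 + 1557 + 1823 + 608 + 631 + 1017 + 533 = 11201
Total weight = 2297 + 1001 + 1853 + 1948 + 230 + 268 + 1557 + 1823 + 608 + 631 + 1017 + 533 = 13766
Weighted proportion = 11201 / 13766 = 0.81367136

0.81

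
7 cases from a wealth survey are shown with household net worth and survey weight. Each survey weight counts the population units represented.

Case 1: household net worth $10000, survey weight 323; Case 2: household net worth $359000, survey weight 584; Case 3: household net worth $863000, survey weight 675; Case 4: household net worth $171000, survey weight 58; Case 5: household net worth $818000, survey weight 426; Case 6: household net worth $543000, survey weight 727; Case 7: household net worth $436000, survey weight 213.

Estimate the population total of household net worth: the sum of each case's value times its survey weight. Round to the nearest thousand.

Weighted total = 10000×323 + 359000×584 + 863000×675 + 171000×58 + 818000×426 + 543000×727 + 436000×213
  = 3230000 + 209656000 + 582525000 + 9918000 + 348468000 + 394761000 + 92868000 = 1641426000

1641426000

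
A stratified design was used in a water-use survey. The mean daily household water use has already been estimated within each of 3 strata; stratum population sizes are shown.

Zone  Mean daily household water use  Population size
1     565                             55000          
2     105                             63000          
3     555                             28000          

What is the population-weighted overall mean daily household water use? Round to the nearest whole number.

Σ Nₕ·x̄ₕ = 565×55000 + 105×63000 + 555×28000
  = 31075000 + 6615000 + 15540000 = 53230000
Σ Nₕ = 55000 + 63000 + 28000 = 146000
Overall mean = 53230000 / 146000 = 364.58904

365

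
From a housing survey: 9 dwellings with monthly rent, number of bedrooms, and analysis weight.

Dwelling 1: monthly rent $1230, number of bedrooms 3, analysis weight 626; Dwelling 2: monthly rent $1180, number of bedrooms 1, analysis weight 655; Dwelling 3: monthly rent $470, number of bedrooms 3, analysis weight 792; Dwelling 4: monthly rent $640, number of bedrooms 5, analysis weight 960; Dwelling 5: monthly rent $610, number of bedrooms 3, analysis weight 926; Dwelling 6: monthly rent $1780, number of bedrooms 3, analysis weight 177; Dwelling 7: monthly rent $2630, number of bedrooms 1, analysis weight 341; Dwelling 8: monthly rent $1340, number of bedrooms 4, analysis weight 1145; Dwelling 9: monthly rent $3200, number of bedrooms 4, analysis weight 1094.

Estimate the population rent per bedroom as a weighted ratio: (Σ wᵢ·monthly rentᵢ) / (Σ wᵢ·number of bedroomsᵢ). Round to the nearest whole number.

419

Σ wᵢ·y = 1230×626 + 1180×655 + 470×792 + 640×960 + 610×926 + 1780×177 + 2630×341 + 1340×1145 + 3200×1094
  = 9341370
Σ wᵢ·x = 3×626 + 1×655 + 3×792 + 5×960 + 3×926 + 3×177 + 1×341 + 4×1145 + 4×1094
  = 1878 + 655 + 2376 + 4800 + 2778 + 531 + 341 + 4580 + 4376 = 22315
Ratio = 9341370 / 22315 = 418.61394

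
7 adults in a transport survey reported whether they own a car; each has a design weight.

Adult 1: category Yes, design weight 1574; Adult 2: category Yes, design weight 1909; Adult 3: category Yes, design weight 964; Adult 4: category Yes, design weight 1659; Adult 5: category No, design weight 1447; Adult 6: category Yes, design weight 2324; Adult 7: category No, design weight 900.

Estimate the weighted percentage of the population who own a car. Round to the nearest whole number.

78

Sum of weights for 'Yes' = 1574 + 1909 + 964 + 1659 + 2324 = 8430
Total weight = 10777
Weighted proportion = 8430 / 10777 = 0.7822214 → 78.22214%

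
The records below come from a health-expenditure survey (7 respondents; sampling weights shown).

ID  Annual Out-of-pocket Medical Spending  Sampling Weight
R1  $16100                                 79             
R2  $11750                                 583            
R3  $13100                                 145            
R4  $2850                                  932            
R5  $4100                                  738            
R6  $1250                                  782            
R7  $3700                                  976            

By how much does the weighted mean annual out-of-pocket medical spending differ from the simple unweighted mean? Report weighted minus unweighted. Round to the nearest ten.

Unweighted sum = 16100 + 11750 + 13100 + 2850 + 4100 + 1250 + 3700 = 52850
Unweighted mean = 52850 / 7 = 7550
Weighted sum = 20292350
Sum of weights = 79 + 583 + 145 + 932 + 738 + 782 + 976 = 4235
Weighted mean = 20292350 / 4235 = 4791.5821
Difference (weighted minus unweighted) = -2758.4179

-2760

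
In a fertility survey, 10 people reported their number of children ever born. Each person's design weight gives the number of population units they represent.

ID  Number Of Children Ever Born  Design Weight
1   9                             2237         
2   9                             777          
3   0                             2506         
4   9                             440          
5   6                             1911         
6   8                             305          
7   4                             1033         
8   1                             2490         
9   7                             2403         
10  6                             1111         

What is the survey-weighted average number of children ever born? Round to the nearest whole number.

5

Weighted sum = 9×2237 + 9×777 + 0×2506 + 9×440 + 6×1911 + 8×305 + 4×1033 + 1×2490 + 7×2403 + 6×1111
  = 20133 + 6993 + 0 + 3960 + 11466 + 2440 + 4132 + 2490 + 16821 + 6666 = 75101
Sum of weights = 2237 + 777 + 2506 + 440 + 1911 + 305 + 1033 + 2490 + 2403 + 1111 = 15213
Weighted mean = 75101 / 15213 = 4.9366331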